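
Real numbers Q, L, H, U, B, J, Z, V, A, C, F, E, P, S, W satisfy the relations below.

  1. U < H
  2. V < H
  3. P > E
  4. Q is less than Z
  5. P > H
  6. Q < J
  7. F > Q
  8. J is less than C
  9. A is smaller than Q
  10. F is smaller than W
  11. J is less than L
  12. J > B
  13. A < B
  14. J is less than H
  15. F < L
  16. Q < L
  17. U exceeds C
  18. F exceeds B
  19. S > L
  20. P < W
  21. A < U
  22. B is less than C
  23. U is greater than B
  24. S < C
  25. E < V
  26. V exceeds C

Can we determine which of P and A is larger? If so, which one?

P

A < B < F < L < S < C < V < H < P, by transitivity through B, F, L, S, C, V, H.
So P is larger.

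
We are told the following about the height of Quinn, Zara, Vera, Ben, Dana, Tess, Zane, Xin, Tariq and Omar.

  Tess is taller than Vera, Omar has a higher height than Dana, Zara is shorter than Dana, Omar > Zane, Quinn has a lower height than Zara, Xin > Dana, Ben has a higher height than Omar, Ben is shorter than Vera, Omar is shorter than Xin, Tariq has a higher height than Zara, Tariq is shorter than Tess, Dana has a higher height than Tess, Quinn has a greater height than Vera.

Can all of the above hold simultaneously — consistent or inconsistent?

inconsistent

We have Dana < Omar stated directly, yet also Omar < Ben < Vera < Quinn < Zara < Tariq < Tess < Dana by chaining the others — so Omar < Dana. Contradiction.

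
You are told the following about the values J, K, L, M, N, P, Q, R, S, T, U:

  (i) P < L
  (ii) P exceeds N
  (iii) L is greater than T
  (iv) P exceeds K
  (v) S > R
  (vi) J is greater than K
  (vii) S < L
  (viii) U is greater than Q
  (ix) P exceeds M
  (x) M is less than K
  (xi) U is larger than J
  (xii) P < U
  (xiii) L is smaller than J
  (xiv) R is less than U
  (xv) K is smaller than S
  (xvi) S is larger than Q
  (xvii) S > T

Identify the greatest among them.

U

Chaining downward from U: directly below it, R, Q, P, J; then N, M, K, L; then T, S.
That covers every other element, and nothing is given above U, so U is the greatest.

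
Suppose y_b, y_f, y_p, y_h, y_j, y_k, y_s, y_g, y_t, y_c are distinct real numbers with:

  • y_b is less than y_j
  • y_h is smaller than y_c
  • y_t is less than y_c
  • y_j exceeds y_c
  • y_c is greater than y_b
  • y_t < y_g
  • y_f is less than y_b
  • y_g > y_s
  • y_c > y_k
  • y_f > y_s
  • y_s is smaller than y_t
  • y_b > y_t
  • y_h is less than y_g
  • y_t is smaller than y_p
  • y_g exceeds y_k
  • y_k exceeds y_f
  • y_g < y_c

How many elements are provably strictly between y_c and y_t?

The relations place y_t below y_c. An element lies strictly between them when it is forced above y_t and also forced below y_c.
Above y_t: {y_b, y_g, y_j, y_p}. Below y_c: {y_s, y_h, y_f, y_b, y_k, y_g}.
Intersection: {y_b, y_g} — 2.

2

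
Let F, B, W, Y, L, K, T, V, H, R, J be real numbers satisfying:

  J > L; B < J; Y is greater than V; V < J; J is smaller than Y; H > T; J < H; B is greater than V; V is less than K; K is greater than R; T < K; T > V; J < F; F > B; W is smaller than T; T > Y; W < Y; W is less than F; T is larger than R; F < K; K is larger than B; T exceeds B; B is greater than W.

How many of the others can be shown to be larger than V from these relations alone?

Directly above V: B, J, Y, T, K.
One step further: F, H (7 so far).
Nothing else is reachable above V; 7 in all.

7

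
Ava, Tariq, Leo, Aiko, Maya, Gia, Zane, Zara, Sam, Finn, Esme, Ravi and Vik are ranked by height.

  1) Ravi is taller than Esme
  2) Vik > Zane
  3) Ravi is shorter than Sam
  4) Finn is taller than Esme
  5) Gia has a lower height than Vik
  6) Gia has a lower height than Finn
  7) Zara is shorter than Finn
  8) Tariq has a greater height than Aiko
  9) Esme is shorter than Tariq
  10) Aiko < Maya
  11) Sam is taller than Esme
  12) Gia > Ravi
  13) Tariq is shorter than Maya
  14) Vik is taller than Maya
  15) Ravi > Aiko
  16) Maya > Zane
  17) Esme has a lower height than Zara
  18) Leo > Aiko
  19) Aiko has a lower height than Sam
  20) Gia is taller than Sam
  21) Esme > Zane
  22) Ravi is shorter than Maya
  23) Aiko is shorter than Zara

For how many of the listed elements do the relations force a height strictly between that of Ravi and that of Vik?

The relations place Ravi below Vik. An element lies strictly between them when it is forced above Ravi and also forced below Vik.
Above Ravi: {Sam, Maya, Gia, Finn}. Below Vik: {Zane, Esme, Aiko, Sam, Tariq, Maya, Gia}.
Intersection: {Sam, Maya, Gia} — 3.

3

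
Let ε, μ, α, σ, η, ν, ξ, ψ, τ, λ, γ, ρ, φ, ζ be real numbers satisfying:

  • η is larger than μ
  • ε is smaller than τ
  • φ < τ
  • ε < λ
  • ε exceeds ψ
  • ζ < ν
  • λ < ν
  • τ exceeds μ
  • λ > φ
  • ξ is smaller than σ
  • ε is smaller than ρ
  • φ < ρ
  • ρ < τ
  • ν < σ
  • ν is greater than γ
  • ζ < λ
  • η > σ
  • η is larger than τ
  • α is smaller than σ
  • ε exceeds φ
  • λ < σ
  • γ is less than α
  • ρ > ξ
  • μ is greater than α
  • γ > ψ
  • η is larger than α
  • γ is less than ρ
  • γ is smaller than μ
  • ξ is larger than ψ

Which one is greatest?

ζ is not greatest since ζ < ν; ψ is not greatest since ψ < γ; φ is not greatest since φ < ε; γ is not greatest since γ < ρ; ε is not greatest since ε < λ; ξ is not greatest since ξ < ρ; λ is not greatest since λ < σ; ρ is not greatest since ρ < τ; ν is not greatest since ν < σ; α is not greatest since α < σ; μ is not greatest since μ < τ; σ is not greatest since σ < η; τ is not greatest since τ < η.
Only η has nothing above it, so η is the greatest.

η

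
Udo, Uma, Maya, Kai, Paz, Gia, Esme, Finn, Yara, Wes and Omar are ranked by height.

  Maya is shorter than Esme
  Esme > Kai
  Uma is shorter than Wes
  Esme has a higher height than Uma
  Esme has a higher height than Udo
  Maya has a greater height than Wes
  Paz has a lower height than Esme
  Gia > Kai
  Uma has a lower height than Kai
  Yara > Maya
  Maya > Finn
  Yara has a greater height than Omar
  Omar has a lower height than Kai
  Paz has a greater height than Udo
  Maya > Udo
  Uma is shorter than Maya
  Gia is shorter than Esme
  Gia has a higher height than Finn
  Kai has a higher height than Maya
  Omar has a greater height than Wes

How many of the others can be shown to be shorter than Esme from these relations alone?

Directly below Esme: Uma, Udo, Maya, Paz, Kai, Gia.
One step further: Wes, Omar, Finn (9 so far).
No other element is forced below Esme by the given relations, so the count is 9.

9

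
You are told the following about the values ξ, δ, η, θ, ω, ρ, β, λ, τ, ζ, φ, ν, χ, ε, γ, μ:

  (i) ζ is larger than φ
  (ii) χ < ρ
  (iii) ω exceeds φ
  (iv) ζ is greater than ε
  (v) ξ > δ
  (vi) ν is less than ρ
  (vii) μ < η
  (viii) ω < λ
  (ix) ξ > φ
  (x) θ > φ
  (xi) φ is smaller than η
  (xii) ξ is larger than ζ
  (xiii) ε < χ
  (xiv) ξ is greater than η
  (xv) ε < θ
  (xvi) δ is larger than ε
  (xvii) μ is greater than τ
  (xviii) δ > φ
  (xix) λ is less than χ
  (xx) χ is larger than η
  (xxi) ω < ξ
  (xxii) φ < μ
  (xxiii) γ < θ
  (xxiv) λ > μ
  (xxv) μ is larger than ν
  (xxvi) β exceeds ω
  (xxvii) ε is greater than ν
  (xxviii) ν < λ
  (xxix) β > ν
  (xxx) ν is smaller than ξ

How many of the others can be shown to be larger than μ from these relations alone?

5

The elements the relations force above μ are η, λ, χ, ξ, ρ — no chain reaches any other.
That is 5.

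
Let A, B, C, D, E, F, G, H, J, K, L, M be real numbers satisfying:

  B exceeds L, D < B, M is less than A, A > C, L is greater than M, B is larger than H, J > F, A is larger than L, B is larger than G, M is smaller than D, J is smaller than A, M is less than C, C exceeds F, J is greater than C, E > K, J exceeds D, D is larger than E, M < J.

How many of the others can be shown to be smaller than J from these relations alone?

6

The elements the relations force below J are F, K, E, M, D, C — no chain reaches any other.
That is 6.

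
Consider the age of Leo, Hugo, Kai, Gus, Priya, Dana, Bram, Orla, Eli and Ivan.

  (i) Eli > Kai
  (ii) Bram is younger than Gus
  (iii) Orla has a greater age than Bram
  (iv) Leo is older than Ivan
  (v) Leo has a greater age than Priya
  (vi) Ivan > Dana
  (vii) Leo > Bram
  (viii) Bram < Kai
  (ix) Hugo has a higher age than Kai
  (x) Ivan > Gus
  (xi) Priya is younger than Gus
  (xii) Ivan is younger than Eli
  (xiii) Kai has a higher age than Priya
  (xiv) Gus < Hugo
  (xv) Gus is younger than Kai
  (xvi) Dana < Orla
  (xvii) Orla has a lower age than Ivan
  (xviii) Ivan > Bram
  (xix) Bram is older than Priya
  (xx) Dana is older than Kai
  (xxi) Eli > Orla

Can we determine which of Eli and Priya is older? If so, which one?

Priya < Bram and Bram < Gus give Priya < Gus.
With Gus < Kai: Priya < Bram < Gus < Kai.
With Kai < Dana: Priya < Bram < Gus < Kai < Dana.
With Dana < Orla: Priya < Bram < Gus < Kai < Dana < Orla.
Then Orla < Ivan extends the chain to Ivan.
Then Ivan < Eli extends the chain to Eli.
So Eli is older.

Eli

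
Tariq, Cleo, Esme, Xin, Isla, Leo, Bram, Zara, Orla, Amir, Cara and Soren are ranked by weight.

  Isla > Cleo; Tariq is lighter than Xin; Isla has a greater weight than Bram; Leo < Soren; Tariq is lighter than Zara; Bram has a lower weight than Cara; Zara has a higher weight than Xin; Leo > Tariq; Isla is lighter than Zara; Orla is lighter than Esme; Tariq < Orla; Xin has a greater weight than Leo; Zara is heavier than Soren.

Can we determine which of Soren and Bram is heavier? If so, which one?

Following every chain through Soren: above Soren we get Zara; below Soren we get Tariq, Leo.
Bram is not reached, and no chain runs the other way from Bram to Soren.
So the given relations leave the order of Soren and Bram undetermined.

undetermined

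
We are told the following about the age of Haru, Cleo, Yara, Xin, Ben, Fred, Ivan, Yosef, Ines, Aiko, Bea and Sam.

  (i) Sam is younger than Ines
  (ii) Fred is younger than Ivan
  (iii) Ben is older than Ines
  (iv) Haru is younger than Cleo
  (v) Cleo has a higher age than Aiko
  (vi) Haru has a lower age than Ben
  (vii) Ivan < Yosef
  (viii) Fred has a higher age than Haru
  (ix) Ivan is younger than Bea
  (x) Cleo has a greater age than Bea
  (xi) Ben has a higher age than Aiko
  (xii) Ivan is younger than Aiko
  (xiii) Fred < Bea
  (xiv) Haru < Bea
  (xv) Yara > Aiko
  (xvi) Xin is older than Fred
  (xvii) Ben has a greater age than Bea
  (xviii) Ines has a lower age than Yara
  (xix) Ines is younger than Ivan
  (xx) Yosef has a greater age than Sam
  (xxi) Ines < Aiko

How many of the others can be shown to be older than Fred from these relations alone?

8

From Fred the given relations immediately reach Ivan, Bea, Xin.
From those, Yosef, Aiko, Cleo, Ben — 7 in total.
From those, Yara — 8 in total.
No other element is forced above Fred by the given relations, so the count is 8.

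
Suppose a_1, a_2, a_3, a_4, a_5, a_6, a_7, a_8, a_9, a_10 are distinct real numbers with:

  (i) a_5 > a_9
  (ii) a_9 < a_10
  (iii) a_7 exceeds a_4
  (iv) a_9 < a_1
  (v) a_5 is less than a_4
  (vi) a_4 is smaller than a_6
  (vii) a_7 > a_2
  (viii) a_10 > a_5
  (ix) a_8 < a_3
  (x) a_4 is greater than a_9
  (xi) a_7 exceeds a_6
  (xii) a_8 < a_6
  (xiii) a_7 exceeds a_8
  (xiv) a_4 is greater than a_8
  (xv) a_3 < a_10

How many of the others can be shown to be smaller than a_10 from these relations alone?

Directly below a_10: a_9, a_5, a_3.
One step further: a_8 (4 so far).
No other element is forced below a_10 by the given relations, so the count is 4.

4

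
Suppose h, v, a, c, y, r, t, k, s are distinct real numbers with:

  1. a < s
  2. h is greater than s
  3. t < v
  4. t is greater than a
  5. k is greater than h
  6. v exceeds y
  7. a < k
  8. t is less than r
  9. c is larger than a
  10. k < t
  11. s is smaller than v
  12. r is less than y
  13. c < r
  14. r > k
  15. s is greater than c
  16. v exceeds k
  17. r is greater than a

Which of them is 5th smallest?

k

The consecutive relations fix a unique order: a < c < s < h < k < t < r < y < v.
The 5th smallest is k.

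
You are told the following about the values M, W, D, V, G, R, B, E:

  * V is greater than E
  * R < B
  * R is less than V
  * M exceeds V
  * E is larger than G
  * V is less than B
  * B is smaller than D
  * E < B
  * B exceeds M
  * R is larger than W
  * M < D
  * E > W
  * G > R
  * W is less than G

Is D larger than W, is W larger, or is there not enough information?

W < R and R < G give W < G.
With G < E: W < R < G < E.
With E < V: W < R < G < E < V.
Then V < M extends the chain to M.
Then M < B extends the chain to B.
With B < D: W < R < G < E < V < M < B < D.
So D is larger.

D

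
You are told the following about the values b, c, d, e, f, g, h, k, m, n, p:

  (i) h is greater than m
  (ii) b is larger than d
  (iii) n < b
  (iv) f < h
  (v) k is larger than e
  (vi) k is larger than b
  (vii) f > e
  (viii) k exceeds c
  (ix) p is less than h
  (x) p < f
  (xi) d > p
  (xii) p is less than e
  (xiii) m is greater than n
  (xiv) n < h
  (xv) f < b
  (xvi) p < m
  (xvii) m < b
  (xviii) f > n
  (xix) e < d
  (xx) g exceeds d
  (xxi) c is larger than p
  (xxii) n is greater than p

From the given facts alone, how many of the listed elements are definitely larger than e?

From e the given relations immediately reach d, f, k.
From those, g, b, h — 6 in total.
No other element is forced above e by the given relations, so the count is 6.

6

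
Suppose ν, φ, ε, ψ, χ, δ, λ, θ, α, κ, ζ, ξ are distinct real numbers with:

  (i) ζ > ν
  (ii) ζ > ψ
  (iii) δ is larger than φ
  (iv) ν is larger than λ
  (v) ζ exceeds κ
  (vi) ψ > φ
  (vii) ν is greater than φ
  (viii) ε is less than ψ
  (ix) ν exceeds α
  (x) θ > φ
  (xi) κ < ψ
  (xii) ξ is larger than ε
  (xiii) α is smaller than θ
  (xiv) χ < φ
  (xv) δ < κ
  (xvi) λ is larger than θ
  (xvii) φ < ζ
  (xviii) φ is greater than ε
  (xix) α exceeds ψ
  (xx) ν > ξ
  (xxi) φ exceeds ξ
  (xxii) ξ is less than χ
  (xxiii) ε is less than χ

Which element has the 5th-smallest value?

Piecing the relations together gives one ordering: ε < ξ < χ < φ < δ < κ < ψ < α < θ < λ < ν < ζ.
The 5th smallest is δ.

δ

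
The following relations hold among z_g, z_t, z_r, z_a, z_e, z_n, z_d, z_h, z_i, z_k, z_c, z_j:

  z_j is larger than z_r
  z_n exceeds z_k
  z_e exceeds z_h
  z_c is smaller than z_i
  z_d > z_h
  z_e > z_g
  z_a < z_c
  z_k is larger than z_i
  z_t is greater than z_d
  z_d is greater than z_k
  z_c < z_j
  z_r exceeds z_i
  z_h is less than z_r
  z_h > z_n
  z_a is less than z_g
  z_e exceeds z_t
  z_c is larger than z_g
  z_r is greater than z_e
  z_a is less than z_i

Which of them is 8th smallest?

Piecing the relations together gives one ordering: z_a < z_g < z_c < z_i < z_k < z_n < z_h < z_d < z_t < z_e < z_r < z_j.
The 8th smallest is z_d.

z_d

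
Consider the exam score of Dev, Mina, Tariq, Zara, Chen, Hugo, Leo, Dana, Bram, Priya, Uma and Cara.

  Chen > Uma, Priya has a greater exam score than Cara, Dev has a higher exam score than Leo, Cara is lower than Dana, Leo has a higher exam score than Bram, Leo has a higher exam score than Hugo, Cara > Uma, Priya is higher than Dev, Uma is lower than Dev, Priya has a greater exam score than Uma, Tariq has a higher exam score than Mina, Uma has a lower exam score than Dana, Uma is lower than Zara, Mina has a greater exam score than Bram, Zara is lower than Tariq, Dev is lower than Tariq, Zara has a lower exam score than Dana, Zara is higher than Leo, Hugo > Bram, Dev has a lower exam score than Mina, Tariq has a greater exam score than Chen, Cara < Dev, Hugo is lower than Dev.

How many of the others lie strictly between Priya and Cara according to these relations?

Chaining upward from Cara reaches: Dev, Dana, Mina, Tariq.
Chaining downward from Priya reaches: Bram, Hugo, Leo, Uma, Dev.
Strictly between Cara and Priya are those in both lists: Dev — 1 element.

1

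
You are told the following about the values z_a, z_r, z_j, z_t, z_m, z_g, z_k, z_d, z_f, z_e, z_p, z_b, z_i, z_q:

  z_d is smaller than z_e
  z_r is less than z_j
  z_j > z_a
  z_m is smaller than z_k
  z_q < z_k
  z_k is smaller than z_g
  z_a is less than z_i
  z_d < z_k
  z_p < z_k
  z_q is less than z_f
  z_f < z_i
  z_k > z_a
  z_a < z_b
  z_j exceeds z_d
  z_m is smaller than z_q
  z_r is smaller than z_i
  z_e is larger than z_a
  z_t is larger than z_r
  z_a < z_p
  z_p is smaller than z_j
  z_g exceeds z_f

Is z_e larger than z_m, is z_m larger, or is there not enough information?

undetermined

Following every chain through z_m: above z_m we get z_q, z_k, z_f, z_i, z_g.
z_e is not reached, and no chain runs the other way from z_e to z_m.
So the given relations leave the order of z_m and z_e undetermined.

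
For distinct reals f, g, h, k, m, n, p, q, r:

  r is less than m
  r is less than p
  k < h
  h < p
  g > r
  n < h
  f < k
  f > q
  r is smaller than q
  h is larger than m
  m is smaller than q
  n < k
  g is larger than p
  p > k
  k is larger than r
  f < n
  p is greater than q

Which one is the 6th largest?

f

Piecing the relations together gives one ordering: r < m < q < f < n < k < h < p < g.
Counting 6 from the largest end gives f.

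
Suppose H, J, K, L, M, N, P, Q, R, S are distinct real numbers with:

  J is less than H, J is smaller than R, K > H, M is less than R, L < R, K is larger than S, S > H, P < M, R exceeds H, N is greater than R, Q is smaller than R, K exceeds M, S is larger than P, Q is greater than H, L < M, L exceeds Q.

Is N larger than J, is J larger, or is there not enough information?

Link the given pairs in sequence: J < H; H < Q; Q < L; L < M; M < R; R < N.
Together: J < H < Q < L < M < R < N.
So N is larger.

N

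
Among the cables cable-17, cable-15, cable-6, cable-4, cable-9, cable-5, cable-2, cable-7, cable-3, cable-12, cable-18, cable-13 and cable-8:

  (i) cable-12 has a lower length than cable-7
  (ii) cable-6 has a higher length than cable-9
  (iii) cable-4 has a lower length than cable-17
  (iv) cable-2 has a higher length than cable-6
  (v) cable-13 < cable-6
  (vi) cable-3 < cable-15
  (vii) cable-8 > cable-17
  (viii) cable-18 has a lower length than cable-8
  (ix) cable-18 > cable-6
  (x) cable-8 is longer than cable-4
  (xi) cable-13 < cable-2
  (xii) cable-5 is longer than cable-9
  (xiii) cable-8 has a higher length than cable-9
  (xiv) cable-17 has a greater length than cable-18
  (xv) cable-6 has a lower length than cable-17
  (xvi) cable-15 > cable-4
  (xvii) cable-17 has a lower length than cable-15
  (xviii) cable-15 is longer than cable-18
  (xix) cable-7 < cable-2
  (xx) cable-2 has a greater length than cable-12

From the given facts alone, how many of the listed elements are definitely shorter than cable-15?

From cable-15 the given relations immediately reach cable-4, cable-3, cable-18, cable-17.
From those, cable-6 — 5 in total.
From those, cable-9, cable-13 — 7 in total.
Nothing else is reachable below cable-15; 7 in all.

7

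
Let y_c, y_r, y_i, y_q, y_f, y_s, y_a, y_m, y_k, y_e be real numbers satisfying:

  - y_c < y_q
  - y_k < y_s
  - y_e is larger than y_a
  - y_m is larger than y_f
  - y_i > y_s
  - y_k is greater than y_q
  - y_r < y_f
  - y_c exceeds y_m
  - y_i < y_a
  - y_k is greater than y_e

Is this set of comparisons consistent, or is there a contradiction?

We have y_e < y_k stated directly, yet also y_k < y_s < y_i < y_a < y_e by chaining the others — so y_k < y_e. Contradiction.

inconsistent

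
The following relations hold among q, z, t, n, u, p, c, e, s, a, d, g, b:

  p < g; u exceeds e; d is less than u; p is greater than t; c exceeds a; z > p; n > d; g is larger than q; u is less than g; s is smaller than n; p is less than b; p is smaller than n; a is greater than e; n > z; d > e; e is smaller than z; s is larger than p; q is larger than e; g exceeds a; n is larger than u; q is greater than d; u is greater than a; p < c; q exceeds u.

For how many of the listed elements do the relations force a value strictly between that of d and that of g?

2

Chaining upward from d reaches: u, q, n.
Chaining downward from g reaches: t, p, e, a, u, q.
Strictly between d and g are those in both lists: u, q — 2 elements.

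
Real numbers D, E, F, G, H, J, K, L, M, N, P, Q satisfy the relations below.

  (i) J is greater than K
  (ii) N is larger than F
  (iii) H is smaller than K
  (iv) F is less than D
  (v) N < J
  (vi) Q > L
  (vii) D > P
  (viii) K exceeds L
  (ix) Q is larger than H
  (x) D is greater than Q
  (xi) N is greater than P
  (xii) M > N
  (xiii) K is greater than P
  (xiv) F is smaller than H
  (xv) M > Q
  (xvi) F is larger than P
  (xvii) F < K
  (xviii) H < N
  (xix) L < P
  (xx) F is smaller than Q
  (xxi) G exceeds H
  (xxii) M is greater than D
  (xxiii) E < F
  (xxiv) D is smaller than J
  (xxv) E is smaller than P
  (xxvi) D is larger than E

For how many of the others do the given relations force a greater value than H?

7

Directly above H: Q, N, G, K.
One step further: D, M, J (7 so far).
Nothing else is reachable above H; 7 in all.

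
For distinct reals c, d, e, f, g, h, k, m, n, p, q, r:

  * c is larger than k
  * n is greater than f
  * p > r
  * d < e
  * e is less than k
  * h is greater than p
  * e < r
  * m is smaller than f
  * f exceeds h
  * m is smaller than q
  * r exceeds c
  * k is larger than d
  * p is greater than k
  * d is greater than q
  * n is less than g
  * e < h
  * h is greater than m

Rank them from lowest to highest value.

The consecutive links are each given: m < q; q < d; d < e; e < k; k < c; c < r; r < p; p < h; h < f; f < n; n < g.

m < q < d < e < k < c < r < p < h < f < n < g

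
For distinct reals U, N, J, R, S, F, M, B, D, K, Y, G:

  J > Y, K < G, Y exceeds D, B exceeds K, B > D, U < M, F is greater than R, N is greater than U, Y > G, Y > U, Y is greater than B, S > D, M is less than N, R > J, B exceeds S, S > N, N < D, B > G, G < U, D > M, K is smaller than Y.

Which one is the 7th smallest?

S

Piecing the relations together gives one ordering: K < G < U < M < N < D < S < B < Y < J < R < F.
The 7th smallest is S.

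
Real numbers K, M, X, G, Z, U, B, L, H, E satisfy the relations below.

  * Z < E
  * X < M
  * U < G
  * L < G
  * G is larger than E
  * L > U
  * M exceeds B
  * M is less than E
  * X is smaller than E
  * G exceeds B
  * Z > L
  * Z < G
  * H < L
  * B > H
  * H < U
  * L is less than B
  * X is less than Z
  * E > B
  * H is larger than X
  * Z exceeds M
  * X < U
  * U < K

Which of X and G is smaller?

X

The relevant relations are X < H; H < L; L < B; B < M; M < Z; Z < E; E < G.
Together: X < H < L < B < M < Z < E < G.
So X < G; X is the smaller of the two.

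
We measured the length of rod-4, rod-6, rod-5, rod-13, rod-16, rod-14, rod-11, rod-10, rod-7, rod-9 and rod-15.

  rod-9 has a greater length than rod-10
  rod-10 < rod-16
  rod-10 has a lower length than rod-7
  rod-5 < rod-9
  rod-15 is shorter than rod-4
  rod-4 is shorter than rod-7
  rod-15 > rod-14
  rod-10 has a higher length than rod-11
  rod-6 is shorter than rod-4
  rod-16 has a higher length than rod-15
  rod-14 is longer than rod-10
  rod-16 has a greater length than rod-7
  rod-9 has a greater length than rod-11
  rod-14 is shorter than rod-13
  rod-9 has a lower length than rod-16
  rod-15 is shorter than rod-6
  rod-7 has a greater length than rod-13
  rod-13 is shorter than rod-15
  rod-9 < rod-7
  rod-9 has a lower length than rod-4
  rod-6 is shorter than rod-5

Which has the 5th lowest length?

rod-15

Piecing the relations together gives one ordering: rod-11 < rod-10 < rod-14 < rod-13 < rod-15 < rod-6 < rod-5 < rod-9 < rod-4 < rod-7 < rod-16.
Counting 5 from the smallest end gives rod-15.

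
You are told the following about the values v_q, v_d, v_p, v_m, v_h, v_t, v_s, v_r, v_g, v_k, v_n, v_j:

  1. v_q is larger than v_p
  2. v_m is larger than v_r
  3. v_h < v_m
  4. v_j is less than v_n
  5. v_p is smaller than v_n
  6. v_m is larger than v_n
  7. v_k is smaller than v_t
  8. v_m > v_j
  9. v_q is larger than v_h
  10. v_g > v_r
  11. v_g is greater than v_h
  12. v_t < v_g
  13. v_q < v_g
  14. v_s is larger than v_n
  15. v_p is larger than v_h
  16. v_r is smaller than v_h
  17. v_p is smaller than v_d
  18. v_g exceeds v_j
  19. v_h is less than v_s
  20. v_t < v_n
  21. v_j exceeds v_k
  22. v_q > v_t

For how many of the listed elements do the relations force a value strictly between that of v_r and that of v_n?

2

Chaining upward from v_r reaches: v_h, v_p, v_d, v_q, v_m, v_s, v_g.
Chaining downward from v_n reaches: v_h, v_p, v_k, v_j, v_t.
Strictly between v_r and v_n are those in both lists: v_h, v_p — 2 elements.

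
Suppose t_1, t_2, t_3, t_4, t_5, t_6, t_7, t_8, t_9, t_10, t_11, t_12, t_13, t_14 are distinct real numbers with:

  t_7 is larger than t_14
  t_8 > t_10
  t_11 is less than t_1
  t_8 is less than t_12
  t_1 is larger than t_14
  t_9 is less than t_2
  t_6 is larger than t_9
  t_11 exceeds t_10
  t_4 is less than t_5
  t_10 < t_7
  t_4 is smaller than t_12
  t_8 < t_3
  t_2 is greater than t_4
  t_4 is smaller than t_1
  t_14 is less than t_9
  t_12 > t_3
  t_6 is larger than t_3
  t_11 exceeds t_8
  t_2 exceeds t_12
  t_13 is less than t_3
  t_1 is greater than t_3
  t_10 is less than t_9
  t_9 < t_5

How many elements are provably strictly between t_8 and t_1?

Chaining upward from t_8 reaches: t_3, t_6, t_11, t_12, t_2.
Chaining downward from t_1 reaches: t_10, t_14, t_13, t_4, t_3, t_11.
Strictly between t_8 and t_1 are those in both lists: t_3, t_11 — 2 elements.

2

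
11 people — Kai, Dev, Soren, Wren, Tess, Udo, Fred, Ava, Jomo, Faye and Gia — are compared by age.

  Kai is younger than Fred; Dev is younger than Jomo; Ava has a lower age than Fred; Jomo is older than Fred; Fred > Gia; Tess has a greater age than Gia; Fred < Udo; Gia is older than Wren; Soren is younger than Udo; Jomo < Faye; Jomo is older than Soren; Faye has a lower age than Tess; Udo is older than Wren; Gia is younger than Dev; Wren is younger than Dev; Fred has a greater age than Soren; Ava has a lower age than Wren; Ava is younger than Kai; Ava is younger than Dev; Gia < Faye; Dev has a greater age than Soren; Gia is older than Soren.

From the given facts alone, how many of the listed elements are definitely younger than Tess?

9

From Tess the given relations immediately reach Gia, Faye.
From those, Soren, Wren, Jomo — 5 in total.
From those, Ava, Fred, Dev — 8 in total.
From those, Kai — 9 in total.
Nothing else is reachable below Tess; 9 in all.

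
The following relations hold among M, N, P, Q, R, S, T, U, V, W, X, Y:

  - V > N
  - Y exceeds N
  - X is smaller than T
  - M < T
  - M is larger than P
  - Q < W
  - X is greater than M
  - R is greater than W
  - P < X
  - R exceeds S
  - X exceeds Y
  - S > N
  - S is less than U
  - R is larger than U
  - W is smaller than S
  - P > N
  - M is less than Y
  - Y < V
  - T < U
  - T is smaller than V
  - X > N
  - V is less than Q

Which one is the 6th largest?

The consecutive relations fix a unique order: N < P < M < Y < X < T < V < Q < W < S < U < R.
Counting 6 from the largest end gives V.

V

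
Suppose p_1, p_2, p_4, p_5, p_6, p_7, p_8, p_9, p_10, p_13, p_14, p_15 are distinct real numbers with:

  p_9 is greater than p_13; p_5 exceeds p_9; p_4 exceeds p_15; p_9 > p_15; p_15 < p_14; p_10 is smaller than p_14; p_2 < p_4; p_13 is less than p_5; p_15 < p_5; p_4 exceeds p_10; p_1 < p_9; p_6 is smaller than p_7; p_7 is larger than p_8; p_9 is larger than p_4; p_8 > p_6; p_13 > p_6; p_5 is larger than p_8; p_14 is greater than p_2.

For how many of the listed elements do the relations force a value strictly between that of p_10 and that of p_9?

1

The relations place p_10 below p_9. An element lies strictly between them when it is forced above p_10 and also forced below p_9.
Above p_10: {p_14, p_4, p_5}. Below p_9: {p_15, p_2, p_6, p_13, p_1, p_4}.
Intersection: {p_4} — 1.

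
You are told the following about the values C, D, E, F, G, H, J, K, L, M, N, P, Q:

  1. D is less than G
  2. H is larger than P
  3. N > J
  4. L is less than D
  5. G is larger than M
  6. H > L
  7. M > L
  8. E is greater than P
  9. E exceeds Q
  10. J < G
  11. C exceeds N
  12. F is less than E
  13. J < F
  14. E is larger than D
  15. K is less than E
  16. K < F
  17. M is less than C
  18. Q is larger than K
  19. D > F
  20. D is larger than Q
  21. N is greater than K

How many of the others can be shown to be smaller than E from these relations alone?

The elements the relations force below E are K, L, J, P, F, Q, D — no chain reaches any other.
That is 7.

7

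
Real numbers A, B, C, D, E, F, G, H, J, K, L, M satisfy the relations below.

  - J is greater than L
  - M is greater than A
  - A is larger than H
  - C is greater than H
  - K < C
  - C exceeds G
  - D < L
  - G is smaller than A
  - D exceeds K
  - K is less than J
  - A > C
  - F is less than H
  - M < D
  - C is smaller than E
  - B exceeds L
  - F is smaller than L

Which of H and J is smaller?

H < C and C < A give H < A.
With A < M: H < C < A < M.
With M < D: H < C < A < M < D.
Then D < L extends the chain to L.
Then L < J extends the chain to J.
So H < J; H is the smaller of the two.

H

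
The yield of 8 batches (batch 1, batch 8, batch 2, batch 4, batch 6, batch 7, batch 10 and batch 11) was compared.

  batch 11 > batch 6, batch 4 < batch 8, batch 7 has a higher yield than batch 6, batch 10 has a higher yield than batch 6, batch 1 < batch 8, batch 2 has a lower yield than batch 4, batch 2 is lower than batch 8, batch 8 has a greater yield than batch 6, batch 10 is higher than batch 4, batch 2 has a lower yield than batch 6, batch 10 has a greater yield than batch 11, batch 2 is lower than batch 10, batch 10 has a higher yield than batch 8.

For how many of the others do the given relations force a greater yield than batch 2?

6

Directly above batch 2: batch 4, batch 6, batch 8, batch 10.
One step further: batch 11, batch 7 (6 so far).
No other element is forced above batch 2 by the given relations, so the count is 6.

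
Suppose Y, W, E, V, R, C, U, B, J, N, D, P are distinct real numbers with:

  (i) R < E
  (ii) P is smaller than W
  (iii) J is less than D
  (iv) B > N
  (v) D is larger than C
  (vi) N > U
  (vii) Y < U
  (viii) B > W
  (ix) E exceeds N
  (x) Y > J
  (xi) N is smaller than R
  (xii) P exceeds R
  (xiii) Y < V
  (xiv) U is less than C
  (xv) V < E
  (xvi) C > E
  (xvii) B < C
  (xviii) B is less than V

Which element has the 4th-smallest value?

The consecutive relations fix a unique order: J < Y < U < N < R < P < W < B < V < E < C < D.
The 4th smallest is N.

N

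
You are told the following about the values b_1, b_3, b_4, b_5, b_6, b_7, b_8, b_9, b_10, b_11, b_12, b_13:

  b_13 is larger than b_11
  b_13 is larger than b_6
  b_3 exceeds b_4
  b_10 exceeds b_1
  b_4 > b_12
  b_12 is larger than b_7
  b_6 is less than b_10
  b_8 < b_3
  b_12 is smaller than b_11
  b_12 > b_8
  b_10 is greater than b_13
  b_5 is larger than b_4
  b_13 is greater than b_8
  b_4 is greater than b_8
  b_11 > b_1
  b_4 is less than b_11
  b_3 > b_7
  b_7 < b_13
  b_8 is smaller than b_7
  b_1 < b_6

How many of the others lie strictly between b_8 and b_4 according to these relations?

Chaining upward from b_8 reaches: b_7, b_12, b_11, b_5, b_13, b_3, b_10.
Chaining downward from b_4 reaches: b_7, b_12.
Strictly between b_8 and b_4 are those in both lists: b_7, b_12 — 2 elements.

2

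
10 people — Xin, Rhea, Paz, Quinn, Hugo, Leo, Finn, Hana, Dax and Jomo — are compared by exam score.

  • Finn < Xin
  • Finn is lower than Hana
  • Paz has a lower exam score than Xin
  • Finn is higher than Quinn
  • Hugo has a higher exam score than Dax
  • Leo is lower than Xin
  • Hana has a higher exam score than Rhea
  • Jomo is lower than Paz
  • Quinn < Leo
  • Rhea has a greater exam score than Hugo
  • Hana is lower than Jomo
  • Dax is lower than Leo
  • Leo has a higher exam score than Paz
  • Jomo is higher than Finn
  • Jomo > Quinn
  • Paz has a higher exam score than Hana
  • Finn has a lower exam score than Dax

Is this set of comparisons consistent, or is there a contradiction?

Every relation is compatible with Quinn < Finn < Dax < Hugo < Rhea < Hana < Jomo < Paz < Leo < Xin; the set is consistent.

consistent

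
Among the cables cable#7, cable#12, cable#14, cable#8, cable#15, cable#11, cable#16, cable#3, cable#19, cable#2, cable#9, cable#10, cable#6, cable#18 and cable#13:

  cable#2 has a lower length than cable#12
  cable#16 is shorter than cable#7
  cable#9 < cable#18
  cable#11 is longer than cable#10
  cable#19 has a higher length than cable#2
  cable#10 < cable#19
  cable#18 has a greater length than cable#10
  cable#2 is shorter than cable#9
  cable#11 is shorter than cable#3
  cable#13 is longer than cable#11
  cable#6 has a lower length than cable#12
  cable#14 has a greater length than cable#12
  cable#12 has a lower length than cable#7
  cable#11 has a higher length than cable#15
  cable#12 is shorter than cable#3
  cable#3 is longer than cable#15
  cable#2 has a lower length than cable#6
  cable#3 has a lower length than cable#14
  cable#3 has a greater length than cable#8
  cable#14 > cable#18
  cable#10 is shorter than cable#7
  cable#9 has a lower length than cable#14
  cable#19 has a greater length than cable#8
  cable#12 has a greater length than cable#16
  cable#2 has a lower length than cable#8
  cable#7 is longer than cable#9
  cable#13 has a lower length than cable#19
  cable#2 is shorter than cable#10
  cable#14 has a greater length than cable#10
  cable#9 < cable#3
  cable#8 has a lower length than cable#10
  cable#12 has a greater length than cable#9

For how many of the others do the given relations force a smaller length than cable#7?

7

From cable#7 the given relations immediately reach cable#10, cable#16, cable#9, cable#12.
From those, cable#2, cable#8, cable#6 — 7 in total.
Nothing else is reachable below cable#7; 7 in all.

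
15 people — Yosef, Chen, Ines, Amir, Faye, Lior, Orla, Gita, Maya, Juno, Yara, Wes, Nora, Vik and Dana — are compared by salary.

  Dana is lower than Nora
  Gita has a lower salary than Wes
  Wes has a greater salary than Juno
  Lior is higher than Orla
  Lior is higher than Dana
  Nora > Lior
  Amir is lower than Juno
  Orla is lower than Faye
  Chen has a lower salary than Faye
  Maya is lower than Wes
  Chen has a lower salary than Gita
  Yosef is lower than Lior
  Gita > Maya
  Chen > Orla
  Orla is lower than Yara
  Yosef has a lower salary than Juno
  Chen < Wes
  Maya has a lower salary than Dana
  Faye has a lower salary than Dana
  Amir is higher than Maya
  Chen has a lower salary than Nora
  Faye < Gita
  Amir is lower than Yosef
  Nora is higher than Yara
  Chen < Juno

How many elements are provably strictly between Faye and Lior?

1

The relations place Faye below Lior. An element lies strictly between them when it is forced above Faye and also forced below Lior.
Above Faye: {Gita, Dana, Nora, Wes}. Below Lior: {Orla, Chen, Maya, Amir, Yosef, Dana}.
Intersection: {Dana} — 1.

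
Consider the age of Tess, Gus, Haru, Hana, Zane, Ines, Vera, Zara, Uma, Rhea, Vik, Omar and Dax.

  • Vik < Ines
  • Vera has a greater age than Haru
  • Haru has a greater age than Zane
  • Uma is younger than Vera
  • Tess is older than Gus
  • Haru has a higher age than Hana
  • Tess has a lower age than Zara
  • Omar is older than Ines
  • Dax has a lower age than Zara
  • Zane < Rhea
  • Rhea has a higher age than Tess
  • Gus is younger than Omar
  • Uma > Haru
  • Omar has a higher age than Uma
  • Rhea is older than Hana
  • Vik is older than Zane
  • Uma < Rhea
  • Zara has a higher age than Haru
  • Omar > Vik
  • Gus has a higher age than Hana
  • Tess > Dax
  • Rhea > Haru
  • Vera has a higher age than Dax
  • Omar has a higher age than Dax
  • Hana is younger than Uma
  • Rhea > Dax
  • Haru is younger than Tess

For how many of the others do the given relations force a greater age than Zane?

9

The elements the relations force above Zane are Haru, Vik, Uma, Tess, Rhea, Ines, Zara, Vera, Omar — no chain reaches any other.
That is 9.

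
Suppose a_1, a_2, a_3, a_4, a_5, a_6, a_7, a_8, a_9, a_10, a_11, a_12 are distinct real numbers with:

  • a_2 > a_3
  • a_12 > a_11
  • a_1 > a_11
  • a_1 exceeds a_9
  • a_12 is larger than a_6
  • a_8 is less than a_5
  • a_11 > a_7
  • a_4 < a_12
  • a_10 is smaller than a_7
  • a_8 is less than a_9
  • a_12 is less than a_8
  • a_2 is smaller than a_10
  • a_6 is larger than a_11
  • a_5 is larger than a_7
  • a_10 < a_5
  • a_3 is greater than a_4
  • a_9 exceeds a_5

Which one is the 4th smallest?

a_10

Piecing the relations together gives one ordering: a_4 < a_3 < a_2 < a_10 < a_7 < a_11 < a_6 < a_12 < a_8 < a_5 < a_9 < a_1.
Counting 4 from the smallest end gives a_10.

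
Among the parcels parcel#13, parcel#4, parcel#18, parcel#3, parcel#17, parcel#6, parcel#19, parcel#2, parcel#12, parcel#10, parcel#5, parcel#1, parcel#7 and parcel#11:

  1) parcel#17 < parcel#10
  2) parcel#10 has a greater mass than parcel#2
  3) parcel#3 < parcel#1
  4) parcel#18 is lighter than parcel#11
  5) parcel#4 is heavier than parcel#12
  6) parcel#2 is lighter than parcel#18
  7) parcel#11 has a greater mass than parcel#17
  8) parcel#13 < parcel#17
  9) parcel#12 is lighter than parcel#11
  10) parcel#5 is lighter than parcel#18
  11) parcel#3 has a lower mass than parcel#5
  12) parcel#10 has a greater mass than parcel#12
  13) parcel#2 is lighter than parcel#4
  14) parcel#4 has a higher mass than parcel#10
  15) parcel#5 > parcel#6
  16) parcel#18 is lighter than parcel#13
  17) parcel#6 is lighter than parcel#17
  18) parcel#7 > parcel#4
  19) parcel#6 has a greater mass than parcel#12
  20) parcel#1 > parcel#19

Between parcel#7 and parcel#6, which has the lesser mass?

The relevant relations are parcel#6 < parcel#5; parcel#5 < parcel#18; parcel#18 < parcel#13; parcel#13 < parcel#17; parcel#17 < parcel#10; parcel#10 < parcel#4; parcel#4 < parcel#7.
Together: parcel#6 < parcel#5 < parcel#18 < parcel#13 < parcel#17 < parcel#10 < parcel#4 < parcel#7.
So parcel#6 < parcel#7; parcel#6 is the lighter of the two.

parcel#6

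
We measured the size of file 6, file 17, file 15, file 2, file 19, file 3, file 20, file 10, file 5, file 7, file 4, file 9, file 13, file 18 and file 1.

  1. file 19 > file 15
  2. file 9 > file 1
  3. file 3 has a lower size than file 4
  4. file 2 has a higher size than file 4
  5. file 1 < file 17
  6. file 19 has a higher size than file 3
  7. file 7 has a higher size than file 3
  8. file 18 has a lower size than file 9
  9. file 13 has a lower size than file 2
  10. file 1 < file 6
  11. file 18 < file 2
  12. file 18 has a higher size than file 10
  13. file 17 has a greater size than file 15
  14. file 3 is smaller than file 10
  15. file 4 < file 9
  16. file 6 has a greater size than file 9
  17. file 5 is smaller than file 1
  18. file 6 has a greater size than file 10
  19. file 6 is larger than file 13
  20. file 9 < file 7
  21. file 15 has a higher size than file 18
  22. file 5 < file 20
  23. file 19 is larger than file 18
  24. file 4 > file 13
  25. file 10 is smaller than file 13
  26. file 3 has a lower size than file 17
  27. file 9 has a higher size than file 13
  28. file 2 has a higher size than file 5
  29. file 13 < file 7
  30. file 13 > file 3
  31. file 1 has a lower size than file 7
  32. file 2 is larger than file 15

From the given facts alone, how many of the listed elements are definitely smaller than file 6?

The elements the relations force below file 6 are file 5, file 3, file 1, file 10, file 18, file 13, file 4, file 9 — no chain reaches any other.
That is 8.

8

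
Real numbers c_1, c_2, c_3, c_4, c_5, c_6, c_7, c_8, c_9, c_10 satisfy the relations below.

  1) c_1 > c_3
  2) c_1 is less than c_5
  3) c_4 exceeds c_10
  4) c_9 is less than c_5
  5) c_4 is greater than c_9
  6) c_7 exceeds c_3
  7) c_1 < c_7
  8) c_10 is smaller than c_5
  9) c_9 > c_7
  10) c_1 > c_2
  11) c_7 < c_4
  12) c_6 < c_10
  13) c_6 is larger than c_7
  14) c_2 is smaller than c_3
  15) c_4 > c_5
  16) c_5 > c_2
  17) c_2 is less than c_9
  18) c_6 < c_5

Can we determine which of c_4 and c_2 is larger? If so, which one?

c_4

The relevant relations are c_2 < c_1; c_1 < c_7; c_7 < c_9; c_9 < c_4.
Chaining these gives c_2 < c_1 < c_7 < c_9 < c_4.
So c_4 is larger.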